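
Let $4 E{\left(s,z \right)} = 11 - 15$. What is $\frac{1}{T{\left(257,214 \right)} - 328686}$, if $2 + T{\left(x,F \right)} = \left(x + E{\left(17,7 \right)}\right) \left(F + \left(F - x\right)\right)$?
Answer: $- \frac{1}{284912} \approx -3.5099 \cdot 10^{-6}$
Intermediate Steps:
$E{\left(s,z \right)} = -1$ ($E{\left(s,z \right)} = \frac{11 - 15}{4} = \frac{1}{4} \left(-4\right) = -1$)
$T{\left(x,F \right)} = -2 + \left(-1 + x\right) \left(- x + 2 F\right)$ ($T{\left(x,F \right)} = -2 + \left(x - 1\right) \left(F + \left(F - x\right)\right) = -2 + \left(-1 + x\right) \left(- x + 2 F\right)$)
$\frac{1}{T{\left(257,214 \right)} - 328686} = \frac{1}{\left(-2 + 257 - 257^{2} - 428 + 2 \cdot 214 \cdot 257\right) - 328686} = \frac{1}{\left(-2 + 257 - 66049 - 428 + 109996\right) - 328686} = \frac{1}{43774 - 328686} = \frac{1}{-284912} = - \frac{1}{284912}$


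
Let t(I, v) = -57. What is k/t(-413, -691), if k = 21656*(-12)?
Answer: 86624/19 ≈ 4559.2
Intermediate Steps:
k = -259872
k/t(-413, -691) = -259872/(-57) = -259872*(-1/57) = 86624/19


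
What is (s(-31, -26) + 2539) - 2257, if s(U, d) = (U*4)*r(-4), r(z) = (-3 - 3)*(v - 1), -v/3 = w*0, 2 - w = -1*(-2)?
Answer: -462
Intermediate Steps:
w = 0 (w = 2 - (-1)*(-2) = 2 - 1*2 = 2 - 2 = 0)
v = 0 (v = -0*0 = -3*0 = 0)
r(z) = 6 (r(z) = (-3 - 3)*(0 - 1) = -6*(-1) = 6)
s(U, d) = 24*U (s(U, d) = (U*4)*6 = (4*U)*6 = 24*U)
(s(-31, -26) + 2539) - 2257 = (24*(-31) + 2539) - 2257 = (-744 + 2539) - 2257 = 1795 - 2257 = -462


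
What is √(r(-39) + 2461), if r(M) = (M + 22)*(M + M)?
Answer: √3787 ≈ 61.539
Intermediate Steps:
r(M) = 2*M*(22 + M) (r(M) = (22 + M)*(2*M) = 2*M*(22 + M))
√(r(-39) + 2461) = √(2*(-39)*(22 - 39) + 2461) = √(2*(-39)*(-17) + 2461) = √(1326 + 2461) = √3787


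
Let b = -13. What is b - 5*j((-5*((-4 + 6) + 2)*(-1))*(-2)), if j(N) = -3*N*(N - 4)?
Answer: 26387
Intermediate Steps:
j(N) = -3*N*(-4 + N)
b - 5*j((-5*((-4 + 6) + 2)*(-1))*(-2)) = -13 - 15*(-5*((-4 + 6) + 2)*(-1))*(-2)*(4 - -5*((-4 + 6) + 2)*(-1)*(-2)) = -13 - 15*(-5*(2 + 2)*(-1))*(-2)*(4 - -5*(2 + 2)*(-1)*(-2)) = -13 - 15*(-5*4*(-1))*(-2)*(4 - -5*4*(-1)*(-2)) = -13 - 15*-20*(-1)*(-2)*(4 - (-20*(-1))*(-2)) = -13 - 15*20*(-2)*(4 - 20*(-2)) = -13 - 15*(-40)*(4 - 1*(-40)) = -13 - 15*(-40)*(4 + 40) = -13 - 15*(-40)*44 = -13 - 5*(-5280) = -13 + 26400 = 26387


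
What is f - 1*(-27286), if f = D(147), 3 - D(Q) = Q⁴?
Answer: -466921592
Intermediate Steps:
D(Q) = 3 - Q⁴
f = -466948878 (f = 3 - 1*147⁴ = 3 - 1*466948881 = 3 - 466948881 = -466948878)
f - 1*(-27286) = -466948878 - 1*(-27286) = -466948878 + 27286 = -466921592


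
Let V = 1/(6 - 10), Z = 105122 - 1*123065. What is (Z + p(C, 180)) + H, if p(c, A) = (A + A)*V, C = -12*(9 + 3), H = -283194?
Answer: -301227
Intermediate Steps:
Z = -17943 (Z = 105122 - 123065 = -17943)
C = -144 (C = -12*12 = -144)
V = -1/4 (V = 1/(-4) = -1/4 ≈ -0.25000)
p(c, A) = -A/2 (p(c, A) = (A + A)*(-1/4) = (2*A)*(-1/4) = -A/2)
(Z + p(C, 180)) + H = (-17943 - 1/2*180) - 283194 = (-17943 - 90) - 283194 = -18033 - 283194 = -301227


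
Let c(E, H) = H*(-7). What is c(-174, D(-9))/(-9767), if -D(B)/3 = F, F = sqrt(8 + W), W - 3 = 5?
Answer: -84/9767 ≈ -0.0086004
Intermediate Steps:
W = 8 (W = 3 + 5 = 8)
F = 4 (F = sqrt(8 + 8) = sqrt(16) = 4)
D(B) = -12 (D(B) = -3*4 = -12)
c(E, H) = -7*H
c(-174, D(-9))/(-9767) = -7*(-12)/(-9767) = 84*(-1/9767) = -84/9767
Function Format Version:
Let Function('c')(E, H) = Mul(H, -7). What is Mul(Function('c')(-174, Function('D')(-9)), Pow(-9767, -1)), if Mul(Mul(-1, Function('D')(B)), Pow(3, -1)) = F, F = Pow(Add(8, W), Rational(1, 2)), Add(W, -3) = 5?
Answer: Rational(-84, 9767) ≈ -0.0086004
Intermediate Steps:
W = 8 (W = Add(3, 5) = 8)
F = 4 (F = Pow(Add(8, 8), Rational(1, 2)) = Pow(16, Rational(1, 2)) = 4)
Function('D')(B) = -12 (Function('D')(B) = Mul(-3, 4) = -12)
Function('c')(E, H) = Mul(-7, H)
Mul(Function('c')(-174, Function('D')(-9)), Pow(-9767, -1)) = Mul(Mul(-7, -12), Pow(-9767, -1)) = Mul(84, Rational(-1, 9767)) = Rational(-84, 9767)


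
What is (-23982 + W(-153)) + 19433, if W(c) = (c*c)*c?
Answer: -3586126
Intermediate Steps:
W(c) = c³ (W(c) = c²*c = c³)
(-23982 + W(-153)) + 19433 = (-23982 + (-153)³) + 19433 = (-23982 - 3581577) + 19433 = -3605559 + 19433 = -3586126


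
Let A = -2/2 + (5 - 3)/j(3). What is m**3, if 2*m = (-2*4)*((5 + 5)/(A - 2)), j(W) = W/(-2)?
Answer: 1728000/2197 ≈ 786.53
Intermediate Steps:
j(W) = -W/2 (j(W) = W*(-1/2) = -W/2)
A = -7/3 (A = -2/2 + (5 - 3)/((-1/2*3)) = -2*1/2 + 2/(-3/2) = -1 + 2*(-2/3) = -1 - 4/3 = -7/3 ≈ -2.3333)
m = 120/13 (m = ((-2*4)*((5 + 5)/(-7/3 - 2)))/2 = (-80/(-13/3))/2 = (-80*(-3)/13)/2 = (-8*(-30/13))/2 = (1/2)*(240/13) = 120/13 ≈ 9.2308)
m**3 = (120/13)**3 = 1728000/2197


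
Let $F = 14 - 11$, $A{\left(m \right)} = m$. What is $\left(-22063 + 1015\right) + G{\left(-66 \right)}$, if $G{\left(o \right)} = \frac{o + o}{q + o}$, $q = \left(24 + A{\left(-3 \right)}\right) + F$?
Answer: $- \frac{147314}{7} \approx -21045.0$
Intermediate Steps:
$F = 3$
$q = 24$ ($q = \left(24 - 3\right) + 3 = 21 + 3 = 24$)
$G{\left(o \right)} = \frac{2 o}{24 + o}$ ($G{\left(o \right)} = \frac{o + o}{24 + o} = \frac{2 o}{24 + o}$)
$\left(-22063 + 1015\right) + G{\left(-66 \right)} = \left(-22063 + 1015\right) + 2 \left(-66\right) \frac{1}{24 - 66} = -21048 + 2 \left(-66\right) \frac{1}{-42} = -21048 + 2 \left(-66\right) \left(- \frac{1}{42}\right) = -21048 + \frac{22}{7} = - \frac{147314}{7}$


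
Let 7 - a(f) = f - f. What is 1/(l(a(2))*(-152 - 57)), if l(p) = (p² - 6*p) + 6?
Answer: -1/2717 ≈ -0.00036805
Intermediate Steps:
a(f) = 7 (a(f) = 7 - (f - f) = 7 - 1*0 = 7 + 0 = 7)
l(p) = 6 + p² - 6*p
1/(l(a(2))*(-152 - 57)) = 1/((6 + 7² - 6*7)*(-152 - 57)) = 1/((6 + 49 - 42)*(-209)) = 1/(13*(-209)) = 1/(-2717) = -1/2717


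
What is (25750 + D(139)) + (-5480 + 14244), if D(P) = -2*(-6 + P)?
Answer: 34248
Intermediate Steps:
D(P) = 12 - 2*P
(25750 + D(139)) + (-5480 + 14244) = (25750 + (12 - 2*139)) + (-5480 + 14244) = (25750 + (12 - 278)) + 8764 = (25750 - 266) + 8764 = 25484 + 8764 = 34248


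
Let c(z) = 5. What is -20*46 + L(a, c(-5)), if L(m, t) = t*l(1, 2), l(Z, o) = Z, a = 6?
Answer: -915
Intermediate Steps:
L(m, t) = t (L(m, t) = t*1 = t)
-20*46 + L(a, c(-5)) = -20*46 + 5 = -920 + 5 = -915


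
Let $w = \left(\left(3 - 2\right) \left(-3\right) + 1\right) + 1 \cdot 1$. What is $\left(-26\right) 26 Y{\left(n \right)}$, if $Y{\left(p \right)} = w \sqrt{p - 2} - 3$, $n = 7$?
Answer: $2028 + 676 \sqrt{5} \approx 3539.6$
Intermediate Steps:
$w = -1$ ($w = \left(1 \left(-3\right) + 1\right) + 1 = \left(-3 + 1\right) + 1 = -2 + 1 = -1$)
$Y{\left(p \right)} = -3 - \sqrt{-2 + p}$ ($Y{\left(p \right)} = - \sqrt{p - 2} - 3 = - \sqrt{-2 + p} - 3 = -3 - \sqrt{-2 + p}$)
$\left(-26\right) 26 Y{\left(n \right)} = \left(-26\right) 26 \left(-3 - \sqrt{-2 + 7}\right) = - 676 \left(-3 - \sqrt{5}\right) = 2028 + 676 \sqrt{5}$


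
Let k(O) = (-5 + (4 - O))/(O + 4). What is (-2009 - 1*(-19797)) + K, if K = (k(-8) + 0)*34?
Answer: 35457/2 ≈ 17729.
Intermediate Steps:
k(O) = (-1 - O)/(4 + O)
K = -119/2 (K = ((-1 - 1*(-8))/(4 - 8) + 0)*34 = ((-1 + 8)/(-4) + 0)*34 = (-¼*7 + 0)*34 = (-7/4 + 0)*34 = -7/4*34 = -119/2 ≈ -59.500)
(-2009 - 1*(-19797)) + K = (-2009 - 1*(-19797)) - 119/2 = (-2009 + 19797) - 119/2 = 17788 - 119/2 = 35457/2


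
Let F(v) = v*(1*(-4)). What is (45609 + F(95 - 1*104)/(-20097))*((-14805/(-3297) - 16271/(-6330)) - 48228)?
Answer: -168298515295994011/76523370 ≈ -2.1993e+9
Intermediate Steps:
F(v) = -4*v (F(v) = v*(-4) = -4*v)
(45609 + F(95 - 1*104)/(-20097))*((-14805/(-3297) - 16271/(-6330)) - 48228) = (45609 - 4*(95 - 1*104)/(-20097))*((-14805/(-3297) - 16271/(-6330)) - 48228) = (45609 - 4*(95 - 104)*(-1/20097))*((-14805*(-1/3297) - 16271*(-1/6330)) - 48228) = (45609 - 4*(-9)*(-1/20097))*((705/157 + 16271/6330) - 48228) = (45609 + 36*(-1/20097))*(7017197/993810 - 48228) = (45609 - 4/2233)*(-47922451483/993810) = (101844893/2233)*(-47922451483/993810) = -168298515295994011/76523370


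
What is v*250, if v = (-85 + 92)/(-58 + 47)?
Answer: -1750/11 ≈ -159.09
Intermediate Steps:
v = -7/11 (v = 7/(-11) = 7*(-1/11) = -7/11 ≈ -0.63636)
v*250 = -7/11*250 = -1750/11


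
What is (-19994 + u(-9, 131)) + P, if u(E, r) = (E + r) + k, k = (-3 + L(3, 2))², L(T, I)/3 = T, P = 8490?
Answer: -11346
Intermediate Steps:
L(T, I) = 3*T
k = 36 (k = (-3 + 3*3)² = (-3 + 9)² = 6² = 36)
u(E, r) = 36 + E + r (u(E, r) = (E + r) + 36 = 36 + E + r)
(-19994 + u(-9, 131)) + P = (-19994 + (36 - 9 + 131)) + 8490 = (-19994 + 158) + 8490 = -19836 + 8490 = -11346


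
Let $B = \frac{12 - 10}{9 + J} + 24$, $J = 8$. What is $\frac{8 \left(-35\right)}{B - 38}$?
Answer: $\frac{1190}{59} \approx 20.169$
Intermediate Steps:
$B = \frac{410}{17}$ ($B = \frac{12 - 10}{9 + 8} + 24 = \frac{2}{17} + 24 = \frac{410}{17} \approx 24.118$)
$\frac{8 \left(-35\right)}{B - 38} = \frac{8 \left(-35\right)}{\frac{410}{17} - 38} = - \frac{280}{- \frac{236}{17}} = \left(-280\right) \left(- \frac{17}{236}\right) = \frac{1190}{59}$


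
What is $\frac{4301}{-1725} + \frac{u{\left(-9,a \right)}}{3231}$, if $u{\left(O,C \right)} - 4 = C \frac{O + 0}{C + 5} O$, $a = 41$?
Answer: $- \frac{9176729}{3715650} \approx -2.4697$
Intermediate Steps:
$u{\left(O,C \right)} = 4 + \frac{C O^{2}}{5 + C}$ ($u{\left(O,C \right)} = 4 + C \frac{O + 0}{C + 5} O = 4 + C \frac{O}{5 + C} O = 4 + \frac{C O}{5 + C} O = 4 + \frac{C O^{2}}{5 + C}$)
$\frac{4301}{-1725} + \frac{u{\left(-9,a \right)}}{3231} = \frac{4301}{-1725} + \frac{\frac{1}{5 + 41} \left(20 + 4 \cdot 41 + 41 \left(-9\right)^{2}\right)}{3231} = 4301 \left(- \frac{1}{1725}\right) + \frac{20 + 164 + 41 \cdot 81}{46} \cdot \frac{1}{3231} = - \frac{187}{75} + \frac{20 + 164 + 3321}{46} \cdot \frac{1}{3231} = - \frac{187}{75} + \frac{1}{46} \cdot 3505 \cdot \frac{1}{3231} = - \frac{187}{75} + \frac{3505}{46} \cdot \frac{1}{3231} = - \frac{187}{75} + \frac{3505}{148626} = - \frac{9176729}{3715650}$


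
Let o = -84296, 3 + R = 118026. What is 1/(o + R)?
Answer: 1/33727 ≈ 2.9650e-5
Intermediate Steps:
R = 118023 (R = -3 + 118026 = 118023)
1/(o + R) = 1/(-84296 + 118023) = 1/33727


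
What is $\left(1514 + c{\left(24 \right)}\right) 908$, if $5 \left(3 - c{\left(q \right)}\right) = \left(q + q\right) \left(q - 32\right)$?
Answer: $\frac{7235852}{5} \approx 1.4472 \cdot 10^{6}$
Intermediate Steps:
$c{\left(q \right)} = 3 - \frac{2 q \left(-32 + q\right)}{5}$ ($c{\left(q \right)} = 3 - \frac{\left(q + q\right) \left(q - 32\right)}{5} = 3 - \frac{2 q \left(-32 + q\right)}{5}$)
$\left(1514 + c{\left(24 \right)}\right) 908 = \left(1514 + \left(3 - \frac{2 \cdot 24^{2}}{5} + \frac{64}{5} \cdot 24\right)\right) 908 = \left(1514 + \left(3 - \frac{1152}{5} + \frac{1536}{5}\right)\right) 908 = \left(1514 + \frac{399}{5}\right) 908 = \frac{7969}{5} \cdot 908 = \frac{7235852}{5}$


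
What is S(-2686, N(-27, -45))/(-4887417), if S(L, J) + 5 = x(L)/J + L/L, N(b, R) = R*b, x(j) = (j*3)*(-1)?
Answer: -1066/1979403885 ≈ -5.3855e-7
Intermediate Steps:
x(j) = -3*j (x(j) = (3*j)*(-1) = -3*j)
S(L, J) = -4 - 3*L/J (S(L, J) = -5 + ((-3*L)/J + L/L) = -5 + (-3*L/J + 1) = -5 + (1 - 3*L/J) = -4 - 3*L/J)
S(-2686, N(-27, -45))/(-4887417) = (-4 - 3*(-2686)/(-45*(-27)))/(-4887417) = (-4 - 3*(-2686)/1215)*(-1/4887417) = (-4 - 3*(-2686)*1/1215)*(-1/4887417) = (-4 + 2686/405)*(-1/4887417) = (1066/405)*(-1/4887417) = -1066/1979403885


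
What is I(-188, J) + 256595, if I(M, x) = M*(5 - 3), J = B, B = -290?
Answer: 256219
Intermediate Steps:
J = -290
I(M, x) = 2*M (I(M, x) = M*2 = 2*M)
I(-188, J) + 256595 = 2*(-188) + 256595 = -376 + 256595 = 256219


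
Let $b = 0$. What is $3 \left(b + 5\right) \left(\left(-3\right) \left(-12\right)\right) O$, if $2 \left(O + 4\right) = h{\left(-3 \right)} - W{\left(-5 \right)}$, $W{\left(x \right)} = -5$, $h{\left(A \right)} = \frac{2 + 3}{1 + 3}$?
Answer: $- \frac{945}{2} \approx -472.5$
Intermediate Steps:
$h{\left(A \right)} = \frac{5}{4}$
$O = - \frac{7}{8}$ ($O = -4 + \frac{\frac{5}{4} - -5}{2} = -4 + \frac{\frac{5}{4} + 5}{2} = -4 + \frac{1}{2} \cdot \frac{25}{4} = -4 + \frac{25}{8} = - \frac{7}{8} \approx -0.875$)
$3 \left(b + 5\right) \left(\left(-3\right) \left(-12\right)\right) O = 3 \left(0 + 5\right) \left(\left(-3\right) \left(-12\right)\right) \left(- \frac{7}{8}\right) = 3 \cdot 5 \cdot 36 \left(- \frac{7}{8}\right) = 15 \cdot 36 \left(- \frac{7}{8}\right) = 540 \left(- \frac{7}{8}\right) = - \frac{945}{2}$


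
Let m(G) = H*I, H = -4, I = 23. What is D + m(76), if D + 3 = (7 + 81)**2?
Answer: 7649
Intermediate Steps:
D = 7741 (D = -3 + (7 + 81)**2 = -3 + 88**2 = -3 + 7744 = 7741)
m(G) = -92 (m(G) = -4*23 = -92)
D + m(76) = 7741 - 92 = 7649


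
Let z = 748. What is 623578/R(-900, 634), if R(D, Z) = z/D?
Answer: -140305050/187 ≈ -7.5029e+5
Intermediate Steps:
R(D, Z) = 748/D
623578/R(-900, 634) = 623578/((748/(-900))) = 623578/((748*(-1/900))) = 623578/(-187/225) = 623578*(-225/187) = -140305050/187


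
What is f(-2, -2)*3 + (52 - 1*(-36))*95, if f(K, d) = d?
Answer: 8354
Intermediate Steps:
f(-2, -2)*3 + (52 - 1*(-36))*95 = -2*3 + (52 - 1*(-36))*95 = -6 + (52 + 36)*95 = -6 + 88*95 = -6 + 8360 = 8354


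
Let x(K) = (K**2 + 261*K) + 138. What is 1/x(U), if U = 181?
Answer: 1/80140 ≈ 1.2478e-5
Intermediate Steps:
x(K) = 138 + K**2 + 261*K
1/x(U) = 1/(138 + 181**2 + 261*181) = 1/(138 + 32761 + 47241) = 1/80140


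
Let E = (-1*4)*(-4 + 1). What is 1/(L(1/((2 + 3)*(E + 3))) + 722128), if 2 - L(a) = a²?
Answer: 5625/4061981249 ≈ 1.3848e-6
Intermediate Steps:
E = 12 (E = -4*(-3) = 12)
L(a) = 2 - a²
1/(L(1/((2 + 3)*(E + 3))) + 722128) = 1/((2 - (1/((2 + 3)*(12 + 3)))²) + 722128) = 1/((2 - (1/(5*15))²) + 722128) = 1/((2 - (1/75)²) + 722128) = 1/((2 - 1*1/5625) + 722128) = 1/((2 - 1/5625) + 722128) = 1/(11249/5625 + 722128) = 1/(4061981249/5625) = 5625/4061981249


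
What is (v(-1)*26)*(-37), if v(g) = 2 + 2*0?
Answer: -1924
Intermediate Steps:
v(g) = 2 (v(g) = 2 + 0 = 2)
(v(-1)*26)*(-37) = (2*26)*(-37) = 52*(-37) = -1924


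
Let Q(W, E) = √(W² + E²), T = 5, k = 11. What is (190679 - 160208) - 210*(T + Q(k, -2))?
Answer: 29421 - 1050*√5 ≈ 27073.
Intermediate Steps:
Q(W, E) = √(E² + W²)
(190679 - 160208) - 210*(T + Q(k, -2)) = (190679 - 160208) - 210*(5 + √((-2)² + 11²)) = 30471 - 210*(5 + √(4 + 121)) = 30471 - 210*(5 + √125) = 30471 - 210*(5 + 5*√5) = 30471 + (-1050 - 1050*√5) = 29421 - 1050*√5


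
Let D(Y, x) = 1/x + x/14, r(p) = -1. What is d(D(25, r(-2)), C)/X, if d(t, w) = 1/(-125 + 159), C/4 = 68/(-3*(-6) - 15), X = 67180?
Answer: 1/2284120 ≈ 4.3781e-7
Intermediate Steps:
C = 272/3 (C = 4*(68/(-3*(-6) - 15)) = 4*(68/(18 - 15)) = 4*(68/3) = 272/3 ≈ 90.667)
D(Y, x) = 1/x + x/14 (D(Y, x) = 1/x + x*(1/14) = 1/x + x/14)
d(t, w) = 1/34
d(D(25, r(-2)), C)/X = (1/34)/67180 = (1/34)*(1/67180) = 1/2284120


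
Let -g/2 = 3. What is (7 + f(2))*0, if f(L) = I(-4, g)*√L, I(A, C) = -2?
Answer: 0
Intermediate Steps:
g = -6 (g = -2*3 = -6)
f(L) = -2*√L
(7 + f(2))*0 = (7 - 2*√2)*0 = 0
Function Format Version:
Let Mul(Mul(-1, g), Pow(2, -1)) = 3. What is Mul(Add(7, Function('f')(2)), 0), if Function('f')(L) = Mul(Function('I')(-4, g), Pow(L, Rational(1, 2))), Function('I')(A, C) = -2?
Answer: 0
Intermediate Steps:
g = -6 (g = Mul(-2, 3) = -6)
Function('f')(L) = Mul(-2, Pow(L, Rational(1, 2)))
Mul(Add(7, Function('f')(2)), 0) = Mul(Add(7, Mul(-2, Pow(2, Rational(1, 2)))), 0) = 0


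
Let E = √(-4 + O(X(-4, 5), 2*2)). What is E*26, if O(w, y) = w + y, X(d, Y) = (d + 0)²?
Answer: 104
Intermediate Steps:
X(d, Y) = d²
E = 4 (E = √(-4 + ((-4)² + 2*2)) = √(-4 + (16 + 4)) = √(-4 + 20) = √16 = 4)
E*26 = 4*26 = 104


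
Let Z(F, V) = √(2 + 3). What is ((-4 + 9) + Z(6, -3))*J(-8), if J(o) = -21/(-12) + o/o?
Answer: 55/4 + 11*√5/4 ≈ 19.899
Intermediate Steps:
Z(F, V) = √5
J(o) = 11/4 (J(o) = -21*(-1/12) + 1 = 7/4 + 1 = 11/4)
((-4 + 9) + Z(6, -3))*J(-8) = ((-4 + 9) + √5)*(11/4) = (5 + √5)*(11/4) = 55/4 + 11*√5/4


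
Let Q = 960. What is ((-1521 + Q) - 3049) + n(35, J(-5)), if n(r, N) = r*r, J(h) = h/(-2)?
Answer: -2385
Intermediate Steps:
J(h) = -h/2 (J(h) = h*(-1/2) = -h/2)
n(r, N) = r**2
((-1521 + Q) - 3049) + n(35, J(-5)) = ((-1521 + 960) - 3049) + 35**2 = (-561 - 3049) + 1225 = -3610 + 1225 = -2385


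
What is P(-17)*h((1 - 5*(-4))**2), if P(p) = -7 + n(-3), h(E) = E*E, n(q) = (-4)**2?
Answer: 1750329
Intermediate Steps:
n(q) = 16
h(E) = E**2
P(p) = 9 (P(p) = -7 + 16 = 9)
P(-17)*h((1 - 5*(-4))**2) = 9*((1 - 5*(-4))**2)**2 = 9*((1 + 20)**2)**2 = 9*(21**2)**2 = 9*441**2 = 9*194481 = 1750329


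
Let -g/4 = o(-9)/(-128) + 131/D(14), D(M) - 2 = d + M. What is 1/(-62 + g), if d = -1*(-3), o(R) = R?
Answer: -608/54635 ≈ -0.011128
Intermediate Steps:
d = 3
D(M) = 5 + M (D(M) = 2 + (3 + M) = 5 + M)
g = -16939/608 (g = -4*(-9/(-128) + 131/(5 + 14)) = -4*(-9*(-1/128) + 131/19) = -4*(9/128 + 131*(1/19)) = -4*(9/128 + 131/19) = -4*16939/2432 = -16939/608 ≈ -27.860)
1/(-62 + g) = 1/(-62 - 16939/608) = 1/(-54635/608) = -608/54635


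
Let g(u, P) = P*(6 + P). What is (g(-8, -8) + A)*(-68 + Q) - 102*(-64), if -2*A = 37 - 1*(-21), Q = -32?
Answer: 7828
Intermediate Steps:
A = -29 (A = -(37 - 1*(-21))/2 = -(37 + 21)/2 = -½*58 = -29)
(g(-8, -8) + A)*(-68 + Q) - 102*(-64) = (-8*(6 - 8) - 29)*(-68 - 32) - 102*(-64) = (-8*(-2) - 29)*(-100) + 6528 = (16 - 29)*(-100) + 6528 = -13*(-100) + 6528 = 1300 + 6528 = 7828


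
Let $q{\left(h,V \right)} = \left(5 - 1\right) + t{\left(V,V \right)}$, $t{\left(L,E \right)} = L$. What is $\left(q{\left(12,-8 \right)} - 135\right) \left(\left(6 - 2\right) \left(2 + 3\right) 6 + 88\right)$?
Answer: $-28912$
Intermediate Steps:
$q{\left(h,V \right)} = 4 + V$ ($q{\left(h,V \right)} = \left(5 - 1\right) + V = 4 + V$)
$\left(q{\left(12,-8 \right)} - 135\right) \left(\left(6 - 2\right) \left(2 + 3\right) 6 + 88\right) = \left(\left(4 - 8\right) - 135\right) \left(\left(6 - 2\right) \left(2 + 3\right) 6 + 88\right) = \left(-4 - 135\right) \left(4 \cdot 5 \cdot 6 + 88\right) = - 139 \left(4 \cdot 30 + 88\right) = - 139 \left(120 + 88\right) = \left(-139\right) 208 = -28912$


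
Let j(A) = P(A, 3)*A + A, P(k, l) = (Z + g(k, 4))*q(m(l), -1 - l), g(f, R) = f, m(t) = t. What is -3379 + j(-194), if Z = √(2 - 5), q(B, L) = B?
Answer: 109335 - 582*I*√3 ≈ 1.0934e+5 - 1008.1*I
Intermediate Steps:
Z = I*√3 (Z = √(-3) = I*√3 ≈ 1.732*I)
P(k, l) = l*(k + I*√3) (P(k, l) = (I*√3 + k)*l = (k + I*√3)*l = l*(k + I*√3))
j(A) = A + A*(3*A + 3*I*√3) (j(A) = (3*(A + I*√3))*A + A = (3*A + 3*I*√3)*A + A = A*(3*A + 3*I*√3) + A = A + A*(3*A + 3*I*√3))
-3379 + j(-194) = -3379 - 194*(1 + 3*(-194) + 3*I*√3) = -3379 - 194*(1 - 582 + 3*I*√3) = -3379 - 194*(-581 + 3*I*√3) = -3379 + (112714 - 582*I*√3) = 109335 - 582*I*√3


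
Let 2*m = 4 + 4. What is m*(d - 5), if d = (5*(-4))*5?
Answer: -420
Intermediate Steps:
m = 4 (m = (4 + 4)/2 = (½)*8 = 4)
d = -100 (d = -20*5 = -100)
m*(d - 5) = 4*(-100 - 5) = 4*(-105) = -420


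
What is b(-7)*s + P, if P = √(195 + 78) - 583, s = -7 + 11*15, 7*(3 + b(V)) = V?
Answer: -1215 + √273 ≈ -1198.5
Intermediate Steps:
b(V) = -3 + V/7
s = 158 (s = -7 + 165 = 158)
P = -583 + √273 (P = √273 - 583 = -583 + √273 ≈ -566.48)
b(-7)*s + P = (-3 + (⅐)*(-7))*158 + (-583 + √273) = (-3 - 1)*158 + (-583 + √273) = -4*158 + (-583 + √273) = -632 + (-583 + √273) = -1215 + √273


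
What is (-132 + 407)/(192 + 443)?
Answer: 55/127 ≈ 0.43307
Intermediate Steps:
(-132 + 407)/(192 + 443) = 275/635 = (1/635)*275 = 55/127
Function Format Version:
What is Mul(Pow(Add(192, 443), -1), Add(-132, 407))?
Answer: Rational(55, 127) ≈ 0.43307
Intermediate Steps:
Mul(Pow(Add(192, 443), -1), Add(-132, 407)) = Mul(Pow(635, -1), 275) = Mul(Rational(1, 635), 275) = Rational(55, 127)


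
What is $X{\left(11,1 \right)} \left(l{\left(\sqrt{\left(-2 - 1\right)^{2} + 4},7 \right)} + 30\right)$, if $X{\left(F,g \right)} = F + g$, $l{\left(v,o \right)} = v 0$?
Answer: $360$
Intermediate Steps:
$l{\left(v,o \right)} = 0$
$X{\left(11,1 \right)} \left(l{\left(\sqrt{\left(-2 - 1\right)^{2} + 4},7 \right)} + 30\right) = \left(11 + 1\right) \left(0 + 30\right) = 12 \cdot 30 = 360$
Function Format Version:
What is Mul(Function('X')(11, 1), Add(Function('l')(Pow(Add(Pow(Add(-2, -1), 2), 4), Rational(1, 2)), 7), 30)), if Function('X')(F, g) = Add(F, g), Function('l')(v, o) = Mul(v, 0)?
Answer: 360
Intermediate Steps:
Function('l')(v, o) = 0
Mul(Function('X')(11, 1), Add(Function('l')(Pow(Add(Pow(Add(-2, -1), 2), 4), Rational(1, 2)), 7), 30)) = Mul(Add(11, 1), Add(0, 30)) = Mul(12, 30) = 360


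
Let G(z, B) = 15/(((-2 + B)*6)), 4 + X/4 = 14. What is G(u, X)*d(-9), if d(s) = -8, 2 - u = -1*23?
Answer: -10/19 ≈ -0.52632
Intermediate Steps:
X = 40 (X = -16 + 4*14 = -16 + 56 = 40)
u = 25 (u = 2 - (-1)*23 = 2 - 1*(-23) = 2 + 23 = 25)
G(z, B) = 15/(-12 + 6*B)
G(u, X)*d(-9) = (5/(2*(-2 + 40)))*(-8) = ((5/2)/38)*(-8) = ((5/2)*(1/38))*(-8) = (5/76)*(-8) = -10/19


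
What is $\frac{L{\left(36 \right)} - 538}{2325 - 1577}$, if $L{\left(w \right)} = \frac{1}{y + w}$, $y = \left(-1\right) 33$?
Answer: $- \frac{1613}{2244} \approx -0.71881$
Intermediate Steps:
$y = -33$
$L{\left(w \right)} = \frac{1}{-33 + w}$
$\frac{L{\left(36 \right)} - 538}{2325 - 1577} = \frac{\frac{1}{-33 + 36} - 538}{2325 - 1577} = \frac{\frac{1}{3} - 538}{748} = \left(\frac{1}{3} - 538\right) \frac{1}{748} = \left(- \frac{1613}{3}\right) \frac{1}{748} = - \frac{1613}{2244}$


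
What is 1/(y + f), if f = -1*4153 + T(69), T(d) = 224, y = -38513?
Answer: -1/42442 ≈ -2.3562e-5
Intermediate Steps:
f = -3929 (f = -1*4153 + 224 = -4153 + 224 = -3929)
1/(y + f) = 1/(-38513 - 3929) = 1/(-42442) = -1/42442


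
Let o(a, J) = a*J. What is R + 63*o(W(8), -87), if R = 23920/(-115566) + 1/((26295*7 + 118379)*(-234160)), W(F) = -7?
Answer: 157004922111688965257/4092208646032320 ≈ 38367.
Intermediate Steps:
o(a, J) = J*a
R = -847010633056183/4092208646032320 (R = 23920*(-1/115566) - 1/234160/(184065 + 118379) = -11960/57783 - 1/234160/302444 = -11960/57783 + (1/302444)*(-1/234160) = -11960/57783 - 1/70820287040 = -847010633056183/4092208646032320 ≈ -0.20698)
R + 63*o(W(8), -87) = -847010633056183/4092208646032320 + 63*(-87*(-7)) = -847010633056183/4092208646032320 + 63*609 = -847010633056183/4092208646032320 + 38367 = 157004922111688965257/4092208646032320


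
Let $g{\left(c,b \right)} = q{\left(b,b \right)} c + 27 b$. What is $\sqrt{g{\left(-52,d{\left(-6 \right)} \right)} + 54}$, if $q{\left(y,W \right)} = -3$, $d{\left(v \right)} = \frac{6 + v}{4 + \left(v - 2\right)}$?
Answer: $\sqrt{210} \approx 14.491$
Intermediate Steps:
$d{\left(v \right)} = \frac{6 + v}{2 + v}$ ($d{\left(v \right)} = \frac{6 + v}{4 + \left(v - 2\right)} = \frac{6 + v}{4 + \left(-2 + v\right)} = \frac{6 + v}{2 + v}$)
$g{\left(c,b \right)} = - 3 c + 27 b$
$\sqrt{g{\left(-52,d{\left(-6 \right)} \right)} + 54} = \sqrt{\left(\left(-3\right) \left(-52\right) + 27 \frac{6 - 6}{2 - 6}\right) + 54} = \sqrt{\left(156 + 27 \frac{1}{-4} \cdot 0\right) + 54} = \sqrt{\left(156 + 27 \left(\left(- \frac{1}{4}\right) 0\right)\right) + 54} = \sqrt{\left(156 + 27 \cdot 0\right) + 54} = \sqrt{\left(156 + 0\right) + 54} = \sqrt{156 + 54} = \sqrt{210}$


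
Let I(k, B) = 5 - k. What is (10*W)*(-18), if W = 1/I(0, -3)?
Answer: -36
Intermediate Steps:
W = ⅕ (W = 1/(5 - 1*0) = 1/(5 + 0) = 1/5 = ⅕ ≈ 0.20000)
(10*W)*(-18) = (10*(⅕))*(-18) = 2*(-18) = -36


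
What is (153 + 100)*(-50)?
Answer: -12650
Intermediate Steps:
(153 + 100)*(-50) = 253*(-50) = -12650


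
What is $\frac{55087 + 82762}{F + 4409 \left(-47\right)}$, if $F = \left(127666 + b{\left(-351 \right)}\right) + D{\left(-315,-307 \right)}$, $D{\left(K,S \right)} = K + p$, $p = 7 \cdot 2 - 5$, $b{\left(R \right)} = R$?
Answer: $- \frac{137849}{80214} \approx -1.7185$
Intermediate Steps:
$p = 9$ ($p = 14 - 5 = 9$)
$D{\left(K,S \right)} = 9 + K$ ($D{\left(K,S \right)} = K + 9 = 9 + K$)
$F = 127009$ ($F = \left(127666 - 351\right) + \left(9 - 315\right) = 127315 - 306 = 127009$)
$\frac{55087 + 82762}{F + 4409 \left(-47\right)} = \frac{55087 + 82762}{127009 + 4409 \left(-47\right)} = \frac{137849}{127009 - 207223} = \frac{137849}{-80214} = 137849 \left(- \frac{1}{80214}\right) = - \frac{137849}{80214}$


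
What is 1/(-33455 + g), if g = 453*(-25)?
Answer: -1/44780 ≈ -2.2331e-5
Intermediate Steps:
g = -11325
1/(-33455 + g) = 1/(-33455 - 11325) = 1/(-44780) = -1/44780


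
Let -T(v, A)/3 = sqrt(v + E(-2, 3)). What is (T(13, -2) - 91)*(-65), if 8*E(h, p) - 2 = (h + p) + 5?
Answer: 5915 + 195*sqrt(14) ≈ 6644.6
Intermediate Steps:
E(h, p) = 7/8 + h/8 + p/8 (E(h, p) = 1/4 + ((h + p) + 5)/8 = 1/4 + (5 + h + p)/8 = 1/4 + (5/8 + h/8 + p/8) = 7/8 + h/8 + p/8)
T(v, A) = -3*sqrt(1 + v) (T(v, A) = -3*sqrt(v + (7/8 + (1/8)*(-2) + (1/8)*3)) = -3*sqrt(v + (7/8 - 1/4 + 3/8)) = -3*sqrt(v + 1) = -3*sqrt(1 + v))
(T(13, -2) - 91)*(-65) = (-3*sqrt(1 + 13) - 91)*(-65) = (-3*sqrt(14) - 91)*(-65) = (-91 - 3*sqrt(14))*(-65) = 5915 + 195*sqrt(14)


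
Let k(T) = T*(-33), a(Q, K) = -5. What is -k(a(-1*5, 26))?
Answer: -165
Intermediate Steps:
k(T) = -33*T
-k(a(-1*5, 26)) = -(-33)*(-5) = -1*165 = -165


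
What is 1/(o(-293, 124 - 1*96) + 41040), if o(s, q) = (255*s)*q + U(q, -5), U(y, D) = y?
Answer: -1/2050952 ≈ -4.8758e-7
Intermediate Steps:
o(s, q) = q + 255*q*s (o(s, q) = (255*s)*q + q = 255*q*s + q = q + 255*q*s)
1/(o(-293, 124 - 1*96) + 41040) = 1/((124 - 1*96)*(1 + 255*(-293)) + 41040) = 1/((124 - 96)*(1 - 74715) + 41040) = 1/(28*(-74714) + 41040) = 1/(-2091992 + 41040) = 1/(-2050952) = -1/2050952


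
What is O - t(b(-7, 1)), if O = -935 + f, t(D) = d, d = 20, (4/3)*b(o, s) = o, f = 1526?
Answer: 571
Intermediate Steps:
b(o, s) = 3*o/4
t(D) = 20
O = 591 (O = -935 + 1526 = 591)
O - t(b(-7, 1)) = 591 - 1*20 = 591 - 20 = 571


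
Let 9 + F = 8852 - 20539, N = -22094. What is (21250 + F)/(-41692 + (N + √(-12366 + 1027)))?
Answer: -609411444/4068665135 - 9554*I*√11339/4068665135 ≈ -0.14978 - 0.00025005*I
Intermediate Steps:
F = -11696 (F = -9 + (8852 - 20539) = -9 - 11687 = -11696)
(21250 + F)/(-41692 + (N + √(-12366 + 1027))) = (21250 - 11696)/(-41692 + (-22094 + √(-12366 + 1027))) = 9554/(-41692 + (-22094 + √(-11339))) = 9554/(-41692 + (-22094 + I*√11339)) = 9554/(-63786 + I*√11339)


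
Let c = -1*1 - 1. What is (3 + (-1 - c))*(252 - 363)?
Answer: -444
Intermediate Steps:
c = -2 (c = -1 - 1 = -2)
(3 + (-1 - c))*(252 - 363) = (3 + (-1 - 1*(-2)))*(252 - 363) = (3 + (-1 + 2))*(-111) = (3 + 1)*(-111) = 4*(-111) = -444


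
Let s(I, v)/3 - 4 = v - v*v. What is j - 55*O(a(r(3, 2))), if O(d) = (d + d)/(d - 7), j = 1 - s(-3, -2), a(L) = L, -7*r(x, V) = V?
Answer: 137/51 ≈ 2.6863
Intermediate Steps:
s(I, v) = 12 - 3*v**2 + 3*v (s(I, v) = 12 + 3*(v - v*v) = 12 + 3*(v - v**2) = 12 + (-3*v**2 + 3*v) = 12 - 3*v**2 + 3*v)
r(x, V) = -V/7
j = 7 (j = 1 - (12 - 3*(-2)**2 + 3*(-2)) = 1 - (12 - 3*4 - 6) = 1 - (12 - 12 - 6) = 1 - 1*(-6) = 1 + 6 = 7)
O(d) = 2*d/(-7 + d) (O(d) = (2*d)/(-7 + d) = 2*d/(-7 + d))
j - 55*O(a(r(3, 2))) = 7 - 110*(-1/7*2)/(-7 - 1/7*2) = 7 - 110*(-2)/(7*(-7 - 2/7)) = 7 - 110*(-2)/(7*(-51/7)) = 7 - 110*(-2)*(-7)/(7*51) = 7 - 55*4/51 = 7 - 220/51 = 137/51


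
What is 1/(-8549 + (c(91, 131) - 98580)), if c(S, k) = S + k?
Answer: -1/106907 ≈ -9.3539e-6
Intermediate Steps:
1/(-8549 + (c(91, 131) - 98580)) = 1/(-8549 + ((91 + 131) - 98580)) = 1/(-8549 + (222 - 98580)) = 1/(-8549 - 98358) = 1/(-106907) = -1/106907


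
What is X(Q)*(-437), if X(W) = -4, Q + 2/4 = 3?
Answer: 1748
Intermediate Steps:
Q = 5/2 (Q = -1/2 + 3 = 5/2 ≈ 2.5000)
X(Q)*(-437) = -4*(-437) = 1748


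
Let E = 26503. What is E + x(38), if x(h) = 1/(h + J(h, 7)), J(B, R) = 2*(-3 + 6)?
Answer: 1166133/44 ≈ 26503.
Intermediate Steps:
J(B, R) = 6 (J(B, R) = 2*3 = 6)
x(h) = 1/(6 + h) (x(h) = 1/(h + 6) = 1/(6 + h))
E + x(38) = 26503 + 1/(6 + 38) = 26503 + 1/44 = 1166133/44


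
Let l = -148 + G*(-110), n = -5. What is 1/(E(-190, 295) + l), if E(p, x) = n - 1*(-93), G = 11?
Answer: -1/1270 ≈ -0.00078740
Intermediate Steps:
E(p, x) = 88 (E(p, x) = -5 - 1*(-93) = -5 + 93 = 88)
l = -1358 (l = -148 + 11*(-110) = -148 - 1210 = -1358)
1/(E(-190, 295) + l) = 1/(88 - 1358) = 1/(-1270) = -1/1270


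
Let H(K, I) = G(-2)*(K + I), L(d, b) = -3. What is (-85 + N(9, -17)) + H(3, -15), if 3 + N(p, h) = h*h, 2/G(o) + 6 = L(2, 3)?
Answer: 611/3 ≈ 203.67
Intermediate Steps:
G(o) = -2/9 (G(o) = 2/(-6 - 3) = 2/(-9) = 2*(-1/9) = -2/9)
N(p, h) = -3 + h**2 (N(p, h) = -3 + h*h = -3 + h**2)
H(K, I) = -2*I/9 - 2*K/9 (H(K, I) = -2*(K + I)/9 = -2*(I + K)/9 = -2*I/9 - 2*K/9)
(-85 + N(9, -17)) + H(3, -15) = (-85 + (-3 + (-17)**2)) + (-2/9*(-15) - 2/9*3) = (-85 + (-3 + 289)) + (10/3 - 2/3) = (-85 + 286) + 8/3 = 201 + 8/3 = 611/3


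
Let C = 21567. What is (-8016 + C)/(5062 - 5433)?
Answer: -13551/371 ≈ -36.526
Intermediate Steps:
(-8016 + C)/(5062 - 5433) = (-8016 + 21567)/(5062 - 5433) = 13551/(-371) = 13551*(-1/371) = -13551/371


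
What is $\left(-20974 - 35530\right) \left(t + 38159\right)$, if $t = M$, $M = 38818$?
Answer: $-4349508408$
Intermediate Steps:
$t = 38818$
$\left(-20974 - 35530\right) \left(t + 38159\right) = \left(-20974 - 35530\right) \left(38818 + 38159\right) = \left(-56504\right) 76977 = -4349508408$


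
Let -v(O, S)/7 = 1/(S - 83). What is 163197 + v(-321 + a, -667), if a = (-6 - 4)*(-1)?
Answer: 122397757/750 ≈ 1.6320e+5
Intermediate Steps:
a = 10 (a = -10*(-1) = 10)
v(O, S) = -7/(-83 + S) (v(O, S) = -7/(S - 83) = -7/(-83 + S))
163197 + v(-321 + a, -667) = 163197 - 7/(-83 - 667) = 163197 - 7/(-750) = 163197 - 7*(-1/750) = 163197 + 7/750 = 122397757/750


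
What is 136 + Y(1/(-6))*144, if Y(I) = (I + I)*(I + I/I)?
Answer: 96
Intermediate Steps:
Y(I) = 2*I*(1 + I) (Y(I) = (2*I)*(I + 1) = (2*I)*(1 + I) = 2*I*(1 + I))
136 + Y(1/(-6))*144 = 136 + (2*(1 + 1/(-6))/(-6))*144 = 136 + (2*(-⅙)*(1 - ⅙))*144 = 136 + (2*(-⅙)*(⅚))*144 = 136 - 5/18*144 = 136 - 40 = 96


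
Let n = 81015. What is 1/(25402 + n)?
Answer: 1/106417 ≈ 9.3970e-6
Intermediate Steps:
1/(25402 + n) = 1/(25402 + 81015) = 1/106417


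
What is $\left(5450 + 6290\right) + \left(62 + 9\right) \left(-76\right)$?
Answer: $6344$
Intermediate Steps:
$\left(5450 + 6290\right) + \left(62 + 9\right) \left(-76\right) = 11740 + 71 \left(-76\right) = 11740 - 5396 = 6344$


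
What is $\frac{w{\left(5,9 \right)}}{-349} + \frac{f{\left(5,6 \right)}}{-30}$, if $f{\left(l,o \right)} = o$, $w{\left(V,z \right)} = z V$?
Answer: $- \frac{574}{1745} \approx -0.32894$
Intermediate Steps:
$w{\left(V,z \right)} = V z$
$\frac{w{\left(5,9 \right)}}{-349} + \frac{f{\left(5,6 \right)}}{-30} = \frac{5 \cdot 9}{-349} + \frac{6}{-30} = 45 \left(- \frac{1}{349}\right) + 6 \left(- \frac{1}{30}\right) = - \frac{45}{349} - \frac{1}{5} = - \frac{574}{1745}$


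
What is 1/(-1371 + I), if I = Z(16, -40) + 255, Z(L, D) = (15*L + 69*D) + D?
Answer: -1/3676 ≈ -0.00027203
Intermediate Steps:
Z(L, D) = 15*L + 70*D
I = -2305 (I = (15*16 + 70*(-40)) + 255 = (240 - 2800) + 255 = -2560 + 255 = -2305)
1/(-1371 + I) = 1/(-1371 - 2305) = 1/(-3676) = -1/3676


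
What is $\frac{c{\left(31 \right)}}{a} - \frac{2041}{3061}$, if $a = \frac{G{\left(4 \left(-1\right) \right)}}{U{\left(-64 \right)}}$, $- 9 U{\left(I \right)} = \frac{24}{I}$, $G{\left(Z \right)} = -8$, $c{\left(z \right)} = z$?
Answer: $- \frac{486763}{587712} \approx -0.82823$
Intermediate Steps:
$U{\left(I \right)} = - \frac{8}{3 I}$ ($U{\left(I \right)} = - \frac{24 \frac{1}{I}}{9} = - \frac{8}{3 I}$)
$a = -192$ ($a = - \frac{8}{\left(- \frac{8}{3}\right) \frac{1}{-64}} = - \frac{8}{\left(- \frac{8}{3}\right) \left(- \frac{1}{64}\right)} = - 8 \frac{1}{\frac{1}{24}} = \left(-8\right) 24 = -192$)
$\frac{c{\left(31 \right)}}{a} - \frac{2041}{3061} = \frac{31}{-192} - \frac{2041}{3061} = 31 \left(- \frac{1}{192}\right) - \frac{2041}{3061} = - \frac{31}{192} - \frac{2041}{3061} = - \frac{486763}{587712}$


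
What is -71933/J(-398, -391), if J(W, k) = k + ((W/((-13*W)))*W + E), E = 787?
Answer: -935129/5546 ≈ -168.61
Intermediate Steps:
J(W, k) = 787 + k - W/13 (J(W, k) = k + ((W/((-13*W)))*W + 787) = k + ((W*(-1/(13*W)))*W + 787) = k + (-W/13 + 787) = k + (787 - W/13) = 787 + k - W/13)
-71933/J(-398, -391) = -71933/(787 - 391 - 1/13*(-398)) = -71933/(787 - 391 + 398/13) = -71933/5546/13 = -71933*13/5546 = -935129/5546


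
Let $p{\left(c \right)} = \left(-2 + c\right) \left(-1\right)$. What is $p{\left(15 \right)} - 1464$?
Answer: $-1477$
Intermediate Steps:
$p{\left(c \right)} = 2 - c$
$p{\left(15 \right)} - 1464 = \left(2 - 15\right) - 1464 = -13 - 1464 = -1477$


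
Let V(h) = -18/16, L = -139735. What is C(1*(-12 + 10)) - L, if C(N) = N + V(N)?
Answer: 1117855/8 ≈ 1.3973e+5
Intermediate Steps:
V(h) = -9/8 (V(h) = -18*1/16 = -9/8)
C(N) = -9/8 + N (C(N) = N - 9/8 = -9/8 + N)
C(1*(-12 + 10)) - L = (-9/8 + 1*(-12 + 10)) - 1*(-139735) = (-9/8 + 1*(-2)) + 139735 = (-9/8 - 2) + 139735 = -25/8 + 139735 = 1117855/8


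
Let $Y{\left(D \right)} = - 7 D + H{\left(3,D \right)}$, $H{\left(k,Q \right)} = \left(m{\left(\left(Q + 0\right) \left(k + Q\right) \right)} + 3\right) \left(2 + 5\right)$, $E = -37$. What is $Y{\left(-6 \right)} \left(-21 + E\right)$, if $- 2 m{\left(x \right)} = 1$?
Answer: $-3451$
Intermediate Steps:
$m{\left(x \right)} = - \frac{1}{2}$ ($m{\left(x \right)} = \left(- \frac{1}{2}\right) 1 = - \frac{1}{2}$)
$H{\left(k,Q \right)} = \frac{35}{2}$ ($H{\left(k,Q \right)} = \left(- \frac{1}{2} + 3\right) \left(2 + 5\right) = \frac{5}{2} \cdot 7 = \frac{35}{2}$)
$Y{\left(D \right)} = \frac{35}{2} - 7 D$ ($Y{\left(D \right)} = - 7 D + \frac{35}{2} = \frac{35}{2} - 7 D$)
$Y{\left(-6 \right)} \left(-21 + E\right) = \left(\frac{35}{2} - -42\right) \left(-21 - 37\right) = \left(\frac{35}{2} + 42\right) \left(-58\right) = \frac{119}{2} \left(-58\right) = -3451$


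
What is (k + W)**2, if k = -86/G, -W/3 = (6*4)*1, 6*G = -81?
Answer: 3139984/729 ≈ 4307.3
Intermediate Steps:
G = -27/2 (G = (1/6)*(-81) = -27/2 ≈ -13.500)
W = -72 (W = -3*6*4 = -72 ≈ -72.000)
k = 172/27 (k = -86/(-27/2) = -86*(-2/27) = 172/27 ≈ 6.3704)
(k + W)**2 = (172/27 - 72)**2 = (-1772/27)**2 = 3139984/729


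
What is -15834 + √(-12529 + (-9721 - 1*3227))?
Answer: -15834 + I*√25477 ≈ -15834.0 + 159.62*I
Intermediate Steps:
-15834 + √(-12529 + (-9721 - 1*3227)) = -15834 + √(-12529 + (-9721 - 3227)) = -15834 + √(-12529 - 12948) = -15834 + √(-25477) = -15834 + I*√25477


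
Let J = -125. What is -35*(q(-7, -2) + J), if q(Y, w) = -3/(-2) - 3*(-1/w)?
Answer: 4375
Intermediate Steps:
q(Y, w) = 3/2 + 3/w (q(Y, w) = -3*(-½) - (-3)/w = 3/2 + 3/w)
-35*(q(-7, -2) + J) = -35*((3/2 + 3/(-2)) - 125) = -35*((3/2 + 3*(-½)) - 125) = -35*((3/2 - 3/2) - 125) = -35*(0 - 125) = -35*(-125) = 4375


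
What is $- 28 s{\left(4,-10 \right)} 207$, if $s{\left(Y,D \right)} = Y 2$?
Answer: $-46368$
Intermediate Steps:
$s{\left(Y,D \right)} = 2 Y$
$- 28 s{\left(4,-10 \right)} 207 = - 28 \cdot 2 \cdot 4 \cdot 207 = \left(-28\right) 8 \cdot 207 = \left(-224\right) 207 = -46368$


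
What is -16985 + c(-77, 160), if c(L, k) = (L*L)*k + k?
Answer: 931815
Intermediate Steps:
c(L, k) = k + k*L**2 (c(L, k) = L**2*k + k = k*L**2 + k = k + k*L**2)
-16985 + c(-77, 160) = -16985 + 160*(1 + (-77)**2) = -16985 + 160*(1 + 5929) = -16985 + 160*5930 = -16985 + 948800 = 931815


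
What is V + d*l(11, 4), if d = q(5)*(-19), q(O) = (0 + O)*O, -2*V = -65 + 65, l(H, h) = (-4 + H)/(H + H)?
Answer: -3325/22 ≈ -151.14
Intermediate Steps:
l(H, h) = (-4 + H)/(2*H) (l(H, h) = (-4 + H)/((2*H)) = (-4 + H)*(1/(2*H)) = (-4 + H)/(2*H))
V = 0 (V = -(-65 + 65)/2 = -½*0 = 0)
q(O) = O² (q(O) = O*O = O²)
d = -475 (d = 5²*(-19) = 25*(-19) = -475)
V + d*l(11, 4) = 0 - 475*(-4 + 11)/(2*11) = 0 - 475*7/(2*11) = 0 - 475*7/22 = 0 - 3325/22 = -3325/22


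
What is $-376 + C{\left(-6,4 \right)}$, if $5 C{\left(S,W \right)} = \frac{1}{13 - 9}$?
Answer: $- \frac{7519}{20} \approx -375.95$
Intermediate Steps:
$C{\left(S,W \right)} = \frac{1}{20}$ ($C{\left(S,W \right)} = \frac{1}{5 \left(13 - 9\right)} = \frac{1}{5 \cdot 4} = \frac{1}{5} \cdot \frac{1}{4} = \frac{1}{20}$)
$-376 + C{\left(-6,4 \right)} = -376 + \frac{1}{20} = - \frac{7519}{20}$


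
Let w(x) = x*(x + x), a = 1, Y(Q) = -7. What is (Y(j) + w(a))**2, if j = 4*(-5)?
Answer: 25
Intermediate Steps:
j = -20
w(x) = 2*x**2 (w(x) = x*(2*x) = 2*x**2)
(Y(j) + w(a))**2 = (-7 + 2*1**2)**2 = (-7 + 2*1)**2 = (-7 + 2)**2 = (-5)**2 = 25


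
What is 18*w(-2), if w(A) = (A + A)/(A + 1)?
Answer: 72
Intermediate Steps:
w(A) = 2*A/(1 + A) (w(A) = (2*A)/(1 + A) = 2*A/(1 + A))
18*w(-2) = 18*(2*(-2)/(1 - 2)) = 18*(2*(-2)/(-1)) = 18*(2*(-2)*(-1)) = 18*4 = 72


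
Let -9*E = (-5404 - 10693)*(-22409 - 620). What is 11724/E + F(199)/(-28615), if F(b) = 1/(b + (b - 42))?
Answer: -1075255858853/3776276379162220 ≈ -0.00028474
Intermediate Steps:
F(b) = 1/(-42 + 2*b) (F(b) = 1/(b + (-42 + b)) = 1/(-42 + 2*b))
E = -370697813/9 (E = -(-5404 - 10693)*(-22409 - 620)/9 = -(-16097)*(-23029)/9 = -⅑*370697813 = -370697813/9 ≈ -4.1189e+7)
11724/E + F(199)/(-28615) = 11724/(-370697813/9) + (1/(2*(-21 + 199)))/(-28615) = 11724*(-9/370697813) + ((½)/178)*(-1/28615) = -105516/370697813 + ((½)*(1/178))*(-1/28615) = -105516/370697813 + (1/356)*(-1/28615) = -105516/370697813 - 1/10186940 = -1075255858853/3776276379162220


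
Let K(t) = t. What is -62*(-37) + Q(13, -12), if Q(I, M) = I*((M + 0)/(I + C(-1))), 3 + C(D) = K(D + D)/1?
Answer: 4549/2 ≈ 2274.5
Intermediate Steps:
C(D) = -3 + 2*D (C(D) = -3 + (D + D)/1 = -3 + (2*D)*1 = -3 + 2*D)
Q(I, M) = I*M/(-5 + I) (Q(I, M) = I*((M + 0)/(I + (-3 + 2*(-1)))) = I*(M/(I + (-3 - 2))) = I*(M/(I - 5)) = I*(M/(-5 + I)) = I*M/(-5 + I))
-62*(-37) + Q(13, -12) = -62*(-37) + 13*(-12)/(-5 + 13) = 2294 + 13*(-12)/8 = 2294 + 13*(-12)*(⅛) = 2294 - 39/2 = 4549/2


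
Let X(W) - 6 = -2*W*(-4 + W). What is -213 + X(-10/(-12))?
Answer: -3631/18 ≈ -201.72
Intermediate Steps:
X(W) = 6 - 2*W*(-4 + W)
-213 + X(-10/(-12)) = -213 + (6 - 2*(-10/(-12))² + 8*(-10/(-12))) = -213 + (6 - 2*(-10*(-1/12))² + 8*(-10*(-1/12))) = -213 + (6 - 2*(⅚)² + 8*(⅚)) = -213 + (6 - 2*25/36 + 20/3) = -213 + (6 - 25/18 + 20/3) = -213 + 203/18 = -3631/18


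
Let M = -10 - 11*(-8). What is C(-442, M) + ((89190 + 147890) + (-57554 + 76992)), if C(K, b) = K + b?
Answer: 256154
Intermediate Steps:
M = 78 (M = -10 + 88 = 78)
C(-442, M) + ((89190 + 147890) + (-57554 + 76992)) = (-442 + 78) + ((89190 + 147890) + (-57554 + 76992)) = -364 + (237080 + 19438) = -364 + 256518 = 256154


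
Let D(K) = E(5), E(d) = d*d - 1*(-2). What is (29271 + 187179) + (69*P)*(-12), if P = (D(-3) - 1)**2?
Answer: -343278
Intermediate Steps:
E(d) = 2 + d**2 (E(d) = d**2 + 2 = 2 + d**2)
D(K) = 27 (D(K) = 2 + 5**2 = 2 + 25 = 27)
P = 676 (P = (27 - 1)**2 = 26**2 = 676)
(29271 + 187179) + (69*P)*(-12) = (29271 + 187179) + (69*676)*(-12) = 216450 + 46644*(-12) = 216450 - 559728 = -343278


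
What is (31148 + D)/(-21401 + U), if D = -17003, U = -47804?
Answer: -2829/13841 ≈ -0.20439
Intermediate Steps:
(31148 + D)/(-21401 + U) = (31148 - 17003)/(-21401 - 47804) = 14145/(-69205) = 14145*(-1/69205) = -2829/13841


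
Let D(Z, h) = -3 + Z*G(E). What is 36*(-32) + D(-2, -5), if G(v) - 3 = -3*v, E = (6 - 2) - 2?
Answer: -1149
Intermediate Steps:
E = 2 (E = 4 - 2 = 2)
G(v) = 3 - 3*v
D(Z, h) = -3 - 3*Z (D(Z, h) = -3 + Z*(3 - 3*2) = -3 + Z*(3 - 6) = -3 + Z*(-3) = -3 - 3*Z)
36*(-32) + D(-2, -5) = 36*(-32) + (-3 - 3*(-2)) = -1152 + (-3 + 6) = -1152 + 3 = -1149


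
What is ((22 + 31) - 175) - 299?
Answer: -421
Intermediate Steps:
((22 + 31) - 175) - 299 = (53 - 175) - 299 = -122 - 299 = -421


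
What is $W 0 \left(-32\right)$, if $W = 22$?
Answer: $0$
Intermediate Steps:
$W 0 \left(-32\right) = 22 \cdot 0 \left(-32\right) = 0 \left(-32\right) = 0$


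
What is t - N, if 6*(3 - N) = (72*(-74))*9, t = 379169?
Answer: 371174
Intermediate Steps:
N = 7995 (N = 3 - 72*(-74)*9/6 = 3 - (-888)*9 = 3 - ⅙*(-47952) = 3 + 7992 = 7995)
t - N = 379169 - 1*7995 = 379169 - 7995 = 371174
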